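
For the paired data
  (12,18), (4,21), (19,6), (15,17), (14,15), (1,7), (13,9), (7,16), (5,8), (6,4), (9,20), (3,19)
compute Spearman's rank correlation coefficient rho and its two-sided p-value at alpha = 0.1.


Step 1: Rank x and y separately (midranks; no ties here).
rank(x): 12->8, 4->3, 19->12, 15->11, 14->10, 1->1, 13->9, 7->6, 5->4, 6->5, 9->7, 3->2
rank(y): 18->9, 21->12, 6->2, 17->8, 15->6, 7->3, 9->5, 16->7, 8->4, 4->1, 20->11, 19->10
Step 2: d_i = R_x(i) - R_y(i); compute d_i^2.
  (8-9)^2=1, (3-12)^2=81, (12-2)^2=100, (11-8)^2=9, (10-6)^2=16, (1-3)^2=4, (9-5)^2=16, (6-7)^2=1, (4-4)^2=0, (5-1)^2=16, (7-11)^2=16, (2-10)^2=64
sum(d^2) = 324.
Step 3: rho = 1 - 6*324 / (12*(12^2 - 1)) = 1 - 1944/1716 = -0.132867.
Step 4: Under H0, t = rho * sqrt((n-2)/(1-rho^2)) = -0.4239 ~ t(10).
Step 5: Two-sided p-value from the t-distribution with 10 df = 0.680598.
Step 6: alpha = 0.1. fail to reject H0.

rho = -0.1329, p = 0.680598, fail to reject H0 at alpha = 0.1.


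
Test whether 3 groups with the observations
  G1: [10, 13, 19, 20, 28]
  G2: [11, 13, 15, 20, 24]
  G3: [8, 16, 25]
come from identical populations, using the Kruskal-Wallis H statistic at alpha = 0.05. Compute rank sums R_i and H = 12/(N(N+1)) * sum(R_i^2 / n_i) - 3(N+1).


Step 1: Combine all N = 13 observations and assign midranks.
sorted (value, group, rank): (8,G3,1), (10,G1,2), (11,G2,3), (13,G1,4.5), (13,G2,4.5), (15,G2,6), (16,G3,7), (19,G1,8), (20,G1,9.5), (20,G2,9.5), (24,G2,11), (25,G3,12), (28,G1,13)
Step 2: Sum ranks within each group.
R_1 = 37 (n_1 = 5)
R_2 = 34 (n_2 = 5)
R_3 = 20 (n_3 = 3)
Step 3: H = 12/(N(N+1)) * sum(R_i^2/n_i) - 3(N+1)
     = 12/(13*14) * (37^2/5 + 34^2/5 + 20^2/3) - 3*14
     = 0.065934 * 638.333 - 42
     = 0.087912.
Step 4: Ties present; correction factor C = 1 - 12/(13^3 - 13) = 0.994505. Corrected H = 0.087912 / 0.994505 = 0.088398.
Step 5: Under H0, H ~ chi^2(2); p-value = 0.956764.
Step 6: alpha = 0.05. fail to reject H0.

H = 0.0884, df = 2, p = 0.956764, fail to reject H0.


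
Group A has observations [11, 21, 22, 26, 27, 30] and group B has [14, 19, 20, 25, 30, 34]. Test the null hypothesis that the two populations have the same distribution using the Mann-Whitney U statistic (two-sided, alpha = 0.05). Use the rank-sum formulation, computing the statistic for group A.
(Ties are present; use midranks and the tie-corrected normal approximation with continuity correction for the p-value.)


Step 1: Combine and sort all 12 observations; assign midranks.
sorted (value, group): (11,X), (14,Y), (19,Y), (20,Y), (21,X), (22,X), (25,Y), (26,X), (27,X), (30,X), (30,Y), (34,Y)
ranks: 11->1, 14->2, 19->3, 20->4, 21->5, 22->6, 25->7, 26->8, 27->9, 30->10.5, 30->10.5, 34->12
Step 2: Rank sum for X: R1 = 1 + 5 + 6 + 8 + 9 + 10.5 = 39.5.
Step 3: U_X = R1 - n1(n1+1)/2 = 39.5 - 6*7/2 = 39.5 - 21 = 18.5.
       U_Y = n1*n2 - U_X = 36 - 18.5 = 17.5.
Step 4: Ties are present, so use the tie-corrected normal approximation (with continuity correction) for the p-value.
Step 5: p-value = 1.000000; compare to alpha = 0.05. fail to reject H0.

U_X = 18.5, p = 1.000000, fail to reject H0 at alpha = 0.05.


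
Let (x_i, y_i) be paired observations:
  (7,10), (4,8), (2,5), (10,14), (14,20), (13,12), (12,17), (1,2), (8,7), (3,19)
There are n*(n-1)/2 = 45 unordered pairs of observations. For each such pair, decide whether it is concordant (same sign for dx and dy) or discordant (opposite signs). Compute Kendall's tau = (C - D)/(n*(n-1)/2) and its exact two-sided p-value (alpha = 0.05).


Step 1: Enumerate the 45 unordered pairs (i,j) with i<j and classify each by sign(x_j-x_i) * sign(y_j-y_i).
  (1,2):dx=-3,dy=-2->C; (1,3):dx=-5,dy=-5->C; (1,4):dx=+3,dy=+4->C; (1,5):dx=+7,dy=+10->C
  (1,6):dx=+6,dy=+2->C; (1,7):dx=+5,dy=+7->C; (1,8):dx=-6,dy=-8->C; (1,9):dx=+1,dy=-3->D
  (1,10):dx=-4,dy=+9->D; (2,3):dx=-2,dy=-3->C; (2,4):dx=+6,dy=+6->C; (2,5):dx=+10,dy=+12->C
  (2,6):dx=+9,dy=+4->C; (2,7):dx=+8,dy=+9->C; (2,8):dx=-3,dy=-6->C; (2,9):dx=+4,dy=-1->D
  (2,10):dx=-1,dy=+11->D; (3,4):dx=+8,dy=+9->C; (3,5):dx=+12,dy=+15->C; (3,6):dx=+11,dy=+7->C
  (3,7):dx=+10,dy=+12->C; (3,8):dx=-1,dy=-3->C; (3,9):dx=+6,dy=+2->C; (3,10):dx=+1,dy=+14->C
  (4,5):dx=+4,dy=+6->C; (4,6):dx=+3,dy=-2->D; (4,7):dx=+2,dy=+3->C; (4,8):dx=-9,dy=-12->C
  (4,9):dx=-2,dy=-7->C; (4,10):dx=-7,dy=+5->D; (5,6):dx=-1,dy=-8->C; (5,7):dx=-2,dy=-3->C
  (5,8):dx=-13,dy=-18->C; (5,9):dx=-6,dy=-13->C; (5,10):dx=-11,dy=-1->C; (6,7):dx=-1,dy=+5->D
  (6,8):dx=-12,dy=-10->C; (6,9):dx=-5,dy=-5->C; (6,10):dx=-10,dy=+7->D; (7,8):dx=-11,dy=-15->C
  (7,9):dx=-4,dy=-10->C; (7,10):dx=-9,dy=+2->D; (8,9):dx=+7,dy=+5->C; (8,10):dx=+2,dy=+17->C
  (9,10):dx=-5,dy=+12->D
Step 2: C = 35, D = 10, total pairs = 45.
Step 3: tau = (C - D)/(n(n-1)/2) = (35 - 10)/45 = 0.555556.
Step 4: Exact two-sided p-value (enumerate n! = 3628800 permutations of y under H0): p = 0.028609.
Step 5: alpha = 0.05. reject H0.

tau_b = 0.5556 (C=35, D=10), p = 0.028609, reject H0.


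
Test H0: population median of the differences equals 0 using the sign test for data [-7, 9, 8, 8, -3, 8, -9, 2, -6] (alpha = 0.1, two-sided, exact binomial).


Step 1: Discard zero differences. Original n = 9; n_eff = number of nonzero differences = 9.
Nonzero differences (with sign): -7, +9, +8, +8, -3, +8, -9, +2, -6
Step 2: Count signs: positive = 5, negative = 4.
Step 3: Under H0: P(positive) = 0.5, so the number of positives S ~ Bin(9, 0.5).
Step 4: Two-sided exact p-value = sum of Bin(9,0.5) probabilities at or below the observed probability = 1.000000.
Step 5: alpha = 0.1. fail to reject H0.

n_eff = 9, pos = 5, neg = 4, p = 1.000000, fail to reject H0.


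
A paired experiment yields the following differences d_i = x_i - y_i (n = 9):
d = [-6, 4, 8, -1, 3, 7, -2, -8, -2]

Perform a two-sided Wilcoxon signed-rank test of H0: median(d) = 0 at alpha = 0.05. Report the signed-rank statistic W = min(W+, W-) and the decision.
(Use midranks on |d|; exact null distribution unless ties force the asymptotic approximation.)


Step 1: Drop any zero differences (none here) and take |d_i|.
|d| = [6, 4, 8, 1, 3, 7, 2, 8, 2]
Step 2: Midrank |d_i| (ties get averaged ranks).
ranks: |6|->6, |4|->5, |8|->8.5, |1|->1, |3|->4, |7|->7, |2|->2.5, |8|->8.5, |2|->2.5
Step 3: Attach original signs; sum ranks with positive sign and with negative sign.
W+ = 5 + 8.5 + 4 + 7 = 24.5
W- = 6 + 1 + 2.5 + 8.5 + 2.5 = 20.5
(Check: W+ + W- = 45 should equal n(n+1)/2 = 45.)
Step 4: Test statistic W = min(W+, W-) = 20.5.
Step 5: Ties in |d|, so use the tie-corrected normal approximation.
        E[W] = n(n+1)/4 = 9*10/4 = 22.5.
        Tie groups: |d|=2 (t=2), |d|=8 (t=2); sum(t^3 - t) = 12.
        Var[W] = n(n+1)(2n+1)/24 - sum(t^3-t)/48 = 1710/24 - 12/48 = 71.
        z = (W - E[W]) / sqrt(Var[W]) = (20.5 - 22.5) / 8.4261 = -0.2374.
        Two-sided p = 2*Phi(z) = 0.812380.
Step 6: alpha = 0.05. fail to reject H0.

W+ = 24.5, W- = 20.5, W = min = 20.5, p = 0.812380, fail to reject H0.


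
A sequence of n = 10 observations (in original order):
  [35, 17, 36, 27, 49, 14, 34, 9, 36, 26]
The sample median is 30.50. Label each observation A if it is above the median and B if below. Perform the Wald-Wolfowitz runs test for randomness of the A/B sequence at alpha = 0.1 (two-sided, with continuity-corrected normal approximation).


Step 1: Compute median = 30.50; label A = above, B = below.
Labels in order: ABABABABAB  (n_A = 5, n_B = 5)
Step 2: Count runs R = 10.
Step 3: Under H0 (random ordering), E[R] = 2*n_A*n_B/(n_A+n_B) + 1 = 2*5*5/10 + 1 = 6.0000.
        Var[R] = 2*n_A*n_B*(2*n_A*n_B - n_A - n_B) / ((n_A+n_B)^2 * (n_A+n_B-1)) = 2000/900 = 2.2222.
        SD[R] = 1.4907.
Step 4: Continuity-corrected z = (R - 0.5 - E[R]) / SD[R] = (10 - 0.5 - 6.0000) / 1.4907 = 2.3479.
Step 5: Two-sided p-value via normal approximation = 2*(1 - Phi(|z|)) = 0.018881.
Step 6: alpha = 0.1. reject H0.

R = 10, z = 2.3479, p = 0.018881, reject H0.


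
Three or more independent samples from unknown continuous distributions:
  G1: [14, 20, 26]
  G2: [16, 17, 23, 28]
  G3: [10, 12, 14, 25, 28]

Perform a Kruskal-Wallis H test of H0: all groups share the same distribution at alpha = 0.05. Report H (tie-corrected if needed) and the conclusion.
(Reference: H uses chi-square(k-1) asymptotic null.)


Step 1: Combine all N = 12 observations and assign midranks.
sorted (value, group, rank): (10,G3,1), (12,G3,2), (14,G1,3.5), (14,G3,3.5), (16,G2,5), (17,G2,6), (20,G1,7), (23,G2,8), (25,G3,9), (26,G1,10), (28,G2,11.5), (28,G3,11.5)
Step 2: Sum ranks within each group.
R_1 = 20.5 (n_1 = 3)
R_2 = 30.5 (n_2 = 4)
R_3 = 27 (n_3 = 5)
Step 3: H = 12/(N(N+1)) * sum(R_i^2/n_i) - 3(N+1)
     = 12/(12*13) * (20.5^2/3 + 30.5^2/4 + 27^2/5) - 3*13
     = 0.076923 * 518.446 - 39
     = 0.880449.
Step 4: Ties present; correction factor C = 1 - 12/(12^3 - 12) = 0.993007. Corrected H = 0.880449 / 0.993007 = 0.886649.
Step 5: Under H0, H ~ chi^2(2); p-value = 0.641899.
Step 6: alpha = 0.05. fail to reject H0.

H = 0.8866, df = 2, p = 0.641899, fail to reject H0.


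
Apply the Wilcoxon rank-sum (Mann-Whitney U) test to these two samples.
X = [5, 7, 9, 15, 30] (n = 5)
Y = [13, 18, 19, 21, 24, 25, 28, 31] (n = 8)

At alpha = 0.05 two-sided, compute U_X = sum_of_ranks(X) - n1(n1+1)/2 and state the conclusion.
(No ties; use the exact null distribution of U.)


Step 1: Combine and sort all 13 observations; assign midranks.
sorted (value, group): (5,X), (7,X), (9,X), (13,Y), (15,X), (18,Y), (19,Y), (21,Y), (24,Y), (25,Y), (28,Y), (30,X), (31,Y)
ranks: 5->1, 7->2, 9->3, 13->4, 15->5, 18->6, 19->7, 21->8, 24->9, 25->10, 28->11, 30->12, 31->13
Step 2: Rank sum for X: R1 = 1 + 2 + 3 + 5 + 12 = 23.
Step 3: U_X = R1 - n1(n1+1)/2 = 23 - 5*6/2 = 23 - 15 = 8.
       U_Y = n1*n2 - U_X = 40 - 8 = 32.
Step 4: No ties, so the exact null distribution of U (based on enumerating the C(13,5) = 1287 equally likely rank assignments) gives the two-sided p-value.
Step 5: p-value = 0.093240; compare to alpha = 0.05. fail to reject H0.

U_X = 8, p = 0.093240, fail to reject H0 at alpha = 0.05.


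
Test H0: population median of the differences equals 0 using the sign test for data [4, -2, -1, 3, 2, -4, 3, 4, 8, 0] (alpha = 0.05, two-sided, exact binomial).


Step 1: Discard zero differences. Original n = 10; n_eff = number of nonzero differences = 9.
Nonzero differences (with sign): +4, -2, -1, +3, +2, -4, +3, +4, +8
Step 2: Count signs: positive = 6, negative = 3.
Step 3: Under H0: P(positive) = 0.5, so the number of positives S ~ Bin(9, 0.5).
Step 4: Two-sided exact p-value = sum of Bin(9,0.5) probabilities at or below the observed probability = 0.507812.
Step 5: alpha = 0.05. fail to reject H0.

n_eff = 9, pos = 6, neg = 3, p = 0.507812, fail to reject H0.


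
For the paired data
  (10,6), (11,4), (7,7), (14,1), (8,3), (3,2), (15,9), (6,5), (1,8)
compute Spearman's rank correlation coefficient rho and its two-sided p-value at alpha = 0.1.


Step 1: Rank x and y separately (midranks; no ties here).
rank(x): 10->6, 11->7, 7->4, 14->8, 8->5, 3->2, 15->9, 6->3, 1->1
rank(y): 6->6, 4->4, 7->7, 1->1, 3->3, 2->2, 9->9, 5->5, 8->8
Step 2: d_i = R_x(i) - R_y(i); compute d_i^2.
  (6-6)^2=0, (7-4)^2=9, (4-7)^2=9, (8-1)^2=49, (5-3)^2=4, (2-2)^2=0, (9-9)^2=0, (3-5)^2=4, (1-8)^2=49
sum(d^2) = 124.
Step 3: rho = 1 - 6*124 / (9*(9^2 - 1)) = 1 - 744/720 = -0.033333.
Step 4: Under H0, t = rho * sqrt((n-2)/(1-rho^2)) = -0.0882 ~ t(7).
Step 5: Two-sided p-value from the t-distribution with 7 df = 0.932157.
Step 6: alpha = 0.1. fail to reject H0.

rho = -0.0333, p = 0.932157, fail to reject H0 at alpha = 0.1.


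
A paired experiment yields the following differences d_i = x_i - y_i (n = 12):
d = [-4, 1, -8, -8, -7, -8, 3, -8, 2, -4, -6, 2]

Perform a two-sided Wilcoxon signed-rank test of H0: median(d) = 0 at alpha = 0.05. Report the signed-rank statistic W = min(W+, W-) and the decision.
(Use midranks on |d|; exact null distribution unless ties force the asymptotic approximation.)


Step 1: Drop any zero differences (none here) and take |d_i|.
|d| = [4, 1, 8, 8, 7, 8, 3, 8, 2, 4, 6, 2]
Step 2: Midrank |d_i| (ties get averaged ranks).
ranks: |4|->5.5, |1|->1, |8|->10.5, |8|->10.5, |7|->8, |8|->10.5, |3|->4, |8|->10.5, |2|->2.5, |4|->5.5, |6|->7, |2|->2.5
Step 3: Attach original signs; sum ranks with positive sign and with negative sign.
W+ = 1 + 4 + 2.5 + 2.5 = 10
W- = 5.5 + 10.5 + 10.5 + 8 + 10.5 + 10.5 + 5.5 + 7 = 68
(Check: W+ + W- = 78 should equal n(n+1)/2 = 78.)
Step 4: Test statistic W = min(W+, W-) = 10.
Step 5: Ties in |d|, so use the tie-corrected normal approximation.
        E[W] = n(n+1)/4 = 12*13/4 = 39.
        Tie groups: |d|=2 (t=2), |d|=4 (t=2), |d|=8 (t=4); sum(t^3 - t) = 72.
        Var[W] = n(n+1)(2n+1)/24 - sum(t^3-t)/48 = 3900/24 - 72/48 = 161.
        z = (W - E[W]) / sqrt(Var[W]) = (10 - 39) / 12.6886 = -2.2855.
        Two-sided p = 2*Phi(z) = 0.022282.
Step 6: alpha = 0.05. reject H0.

W+ = 10, W- = 68, W = min = 10, p = 0.022282, reject H0.


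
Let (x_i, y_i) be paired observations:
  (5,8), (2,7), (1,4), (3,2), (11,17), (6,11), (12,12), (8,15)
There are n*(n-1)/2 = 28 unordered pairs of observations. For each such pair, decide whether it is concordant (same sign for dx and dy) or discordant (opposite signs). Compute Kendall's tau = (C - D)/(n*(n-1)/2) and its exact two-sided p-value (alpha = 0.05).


Step 1: Enumerate the 28 unordered pairs (i,j) with i<j and classify each by sign(x_j-x_i) * sign(y_j-y_i).
  (1,2):dx=-3,dy=-1->C; (1,3):dx=-4,dy=-4->C; (1,4):dx=-2,dy=-6->C; (1,5):dx=+6,dy=+9->C
  (1,6):dx=+1,dy=+3->C; (1,7):dx=+7,dy=+4->C; (1,8):dx=+3,dy=+7->C; (2,3):dx=-1,dy=-3->C
  (2,4):dx=+1,dy=-5->D; (2,5):dx=+9,dy=+10->C; (2,6):dx=+4,dy=+4->C; (2,7):dx=+10,dy=+5->C
  (2,8):dx=+6,dy=+8->C; (3,4):dx=+2,dy=-2->D; (3,5):dx=+10,dy=+13->C; (3,6):dx=+5,dy=+7->C
  (3,7):dx=+11,dy=+8->C; (3,8):dx=+7,dy=+11->C; (4,5):dx=+8,dy=+15->C; (4,6):dx=+3,dy=+9->C
  (4,7):dx=+9,dy=+10->C; (4,8):dx=+5,dy=+13->C; (5,6):dx=-5,dy=-6->C; (5,7):dx=+1,dy=-5->D
  (5,8):dx=-3,dy=-2->C; (6,7):dx=+6,dy=+1->C; (6,8):dx=+2,dy=+4->C; (7,8):dx=-4,dy=+3->D
Step 2: C = 24, D = 4, total pairs = 28.
Step 3: tau = (C - D)/(n(n-1)/2) = (24 - 4)/28 = 0.714286.
Step 4: Exact two-sided p-value (enumerate n! = 40320 permutations of y under H0): p = 0.014137.
Step 5: alpha = 0.05. reject H0.

tau_b = 0.7143 (C=24, D=4), p = 0.014137, reject H0.


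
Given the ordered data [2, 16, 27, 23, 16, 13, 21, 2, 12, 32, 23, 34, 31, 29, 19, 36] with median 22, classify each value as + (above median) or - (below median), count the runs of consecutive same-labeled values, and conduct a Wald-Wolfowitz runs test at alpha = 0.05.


Step 1: Compute median = 22; label A = above, B = below.
Labels in order: BBAABBBBBAAAAABA  (n_A = 8, n_B = 8)
Step 2: Count runs R = 6.
Step 3: Under H0 (random ordering), E[R] = 2*n_A*n_B/(n_A+n_B) + 1 = 2*8*8/16 + 1 = 9.0000.
        Var[R] = 2*n_A*n_B*(2*n_A*n_B - n_A - n_B) / ((n_A+n_B)^2 * (n_A+n_B-1)) = 14336/3840 = 3.7333.
        SD[R] = 1.9322.
Step 4: Continuity-corrected z = (R + 0.5 - E[R]) / SD[R] = (6 + 0.5 - 9.0000) / 1.9322 = -1.2939.
Step 5: Two-sided p-value via normal approximation = 2*(1 - Phi(|z|)) = 0.195709.
Step 6: alpha = 0.05. fail to reject H0.

R = 6, z = -1.2939, p = 0.195709, fail to reject H0.


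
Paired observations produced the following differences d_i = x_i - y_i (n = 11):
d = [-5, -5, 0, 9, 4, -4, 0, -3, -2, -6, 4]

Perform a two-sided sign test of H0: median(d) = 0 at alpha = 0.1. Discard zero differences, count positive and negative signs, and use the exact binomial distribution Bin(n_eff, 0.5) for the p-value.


Step 1: Discard zero differences. Original n = 11; n_eff = number of nonzero differences = 9.
Nonzero differences (with sign): -5, -5, +9, +4, -4, -3, -2, -6, +4
Step 2: Count signs: positive = 3, negative = 6.
Step 3: Under H0: P(positive) = 0.5, so the number of positives S ~ Bin(9, 0.5).
Step 4: Two-sided exact p-value = sum of Bin(9,0.5) probabilities at or below the observed probability = 0.507812.
Step 5: alpha = 0.1. fail to reject H0.

n_eff = 9, pos = 3, neg = 6, p = 0.507812, fail to reject H0.


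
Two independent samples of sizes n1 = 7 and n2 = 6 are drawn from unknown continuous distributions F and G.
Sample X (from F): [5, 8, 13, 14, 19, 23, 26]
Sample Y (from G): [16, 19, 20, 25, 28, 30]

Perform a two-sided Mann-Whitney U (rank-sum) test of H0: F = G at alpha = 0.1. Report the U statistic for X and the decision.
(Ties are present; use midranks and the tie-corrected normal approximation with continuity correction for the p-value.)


Step 1: Combine and sort all 13 observations; assign midranks.
sorted (value, group): (5,X), (8,X), (13,X), (14,X), (16,Y), (19,X), (19,Y), (20,Y), (23,X), (25,Y), (26,X), (28,Y), (30,Y)
ranks: 5->1, 8->2, 13->3, 14->4, 16->5, 19->6.5, 19->6.5, 20->8, 23->9, 25->10, 26->11, 28->12, 30->13
Step 2: Rank sum for X: R1 = 1 + 2 + 3 + 4 + 6.5 + 9 + 11 = 36.5.
Step 3: U_X = R1 - n1(n1+1)/2 = 36.5 - 7*8/2 = 36.5 - 28 = 8.5.
       U_Y = n1*n2 - U_X = 42 - 8.5 = 33.5.
Step 4: Ties are present, so use the tie-corrected normal approximation (with continuity correction) for the p-value.
Step 5: p-value = 0.086044; compare to alpha = 0.1. reject H0.

U_X = 8.5, p = 0.086044, reject H0 at alpha = 0.1.


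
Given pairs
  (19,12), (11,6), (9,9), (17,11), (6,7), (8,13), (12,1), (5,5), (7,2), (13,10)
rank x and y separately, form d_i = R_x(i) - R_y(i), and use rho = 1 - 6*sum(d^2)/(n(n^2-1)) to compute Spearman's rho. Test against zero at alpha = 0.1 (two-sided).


Step 1: Rank x and y separately (midranks; no ties here).
rank(x): 19->10, 11->6, 9->5, 17->9, 6->2, 8->4, 12->7, 5->1, 7->3, 13->8
rank(y): 12->9, 6->4, 9->6, 11->8, 7->5, 13->10, 1->1, 5->3, 2->2, 10->7
Step 2: d_i = R_x(i) - R_y(i); compute d_i^2.
  (10-9)^2=1, (6-4)^2=4, (5-6)^2=1, (9-8)^2=1, (2-5)^2=9, (4-10)^2=36, (7-1)^2=36, (1-3)^2=4, (3-2)^2=1, (8-7)^2=1
sum(d^2) = 94.
Step 3: rho = 1 - 6*94 / (10*(10^2 - 1)) = 1 - 564/990 = 0.430303.
Step 4: Under H0, t = rho * sqrt((n-2)/(1-rho^2)) = 1.3483 ~ t(8).
Step 5: Two-sided p-value from the t-distribution with 8 df = 0.214492.
Step 6: alpha = 0.1. fail to reject H0.

rho = 0.4303, p = 0.214492, fail to reject H0 at alpha = 0.1.


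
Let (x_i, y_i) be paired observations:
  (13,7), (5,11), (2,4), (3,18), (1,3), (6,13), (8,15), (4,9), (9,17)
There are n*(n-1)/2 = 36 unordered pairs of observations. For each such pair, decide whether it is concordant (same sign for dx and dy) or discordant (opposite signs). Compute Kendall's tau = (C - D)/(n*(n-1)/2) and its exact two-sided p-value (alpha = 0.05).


Step 1: Enumerate the 36 unordered pairs (i,j) with i<j and classify each by sign(x_j-x_i) * sign(y_j-y_i).
  (1,2):dx=-8,dy=+4->D; (1,3):dx=-11,dy=-3->C; (1,4):dx=-10,dy=+11->D; (1,5):dx=-12,dy=-4->C
  (1,6):dx=-7,dy=+6->D; (1,7):dx=-5,dy=+8->D; (1,8):dx=-9,dy=+2->D; (1,9):dx=-4,dy=+10->D
  (2,3):dx=-3,dy=-7->C; (2,4):dx=-2,dy=+7->D; (2,5):dx=-4,dy=-8->C; (2,6):dx=+1,dy=+2->C
  (2,7):dx=+3,dy=+4->C; (2,8):dx=-1,dy=-2->C; (2,9):dx=+4,dy=+6->C; (3,4):dx=+1,dy=+14->C
  (3,5):dx=-1,dy=-1->C; (3,6):dx=+4,dy=+9->C; (3,7):dx=+6,dy=+11->C; (3,8):dx=+2,dy=+5->C
  (3,9):dx=+7,dy=+13->C; (4,5):dx=-2,dy=-15->C; (4,6):dx=+3,dy=-5->D; (4,7):dx=+5,dy=-3->D
  (4,8):dx=+1,dy=-9->D; (4,9):dx=+6,dy=-1->D; (5,6):dx=+5,dy=+10->C; (5,7):dx=+7,dy=+12->C
  (5,8):dx=+3,dy=+6->C; (5,9):dx=+8,dy=+14->C; (6,7):dx=+2,dy=+2->C; (6,8):dx=-2,dy=-4->C
  (6,9):dx=+3,dy=+4->C; (7,8):dx=-4,dy=-6->C; (7,9):dx=+1,dy=+2->C; (8,9):dx=+5,dy=+8->C
Step 2: C = 25, D = 11, total pairs = 36.
Step 3: tau = (C - D)/(n(n-1)/2) = (25 - 11)/36 = 0.388889.
Step 4: Exact two-sided p-value (enumerate n! = 362880 permutations of y under H0): p = 0.180181.
Step 5: alpha = 0.05. fail to reject H0.

tau_b = 0.3889 (C=25, D=11), p = 0.180181, fail to reject H0.


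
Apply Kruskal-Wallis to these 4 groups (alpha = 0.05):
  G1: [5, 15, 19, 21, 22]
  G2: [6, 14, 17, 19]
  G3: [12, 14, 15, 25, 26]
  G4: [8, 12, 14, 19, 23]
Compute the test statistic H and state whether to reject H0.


Step 1: Combine all N = 19 observations and assign midranks.
sorted (value, group, rank): (5,G1,1), (6,G2,2), (8,G4,3), (12,G3,4.5), (12,G4,4.5), (14,G2,7), (14,G3,7), (14,G4,7), (15,G1,9.5), (15,G3,9.5), (17,G2,11), (19,G1,13), (19,G2,13), (19,G4,13), (21,G1,15), (22,G1,16), (23,G4,17), (25,G3,18), (26,G3,19)
Step 2: Sum ranks within each group.
R_1 = 54.5 (n_1 = 5)
R_2 = 33 (n_2 = 4)
R_3 = 58 (n_3 = 5)
R_4 = 44.5 (n_4 = 5)
Step 3: H = 12/(N(N+1)) * sum(R_i^2/n_i) - 3(N+1)
     = 12/(19*20) * (54.5^2/5 + 33^2/4 + 58^2/5 + 44.5^2/5) - 3*20
     = 0.031579 * 1935.15 - 60
     = 1.110000.
Step 4: Ties present; correction factor C = 1 - 60/(19^3 - 19) = 0.991228. Corrected H = 1.110000 / 0.991228 = 1.119823.
Step 5: Under H0, H ~ chi^2(3); p-value = 0.772291.
Step 6: alpha = 0.05. fail to reject H0.

H = 1.1198, df = 3, p = 0.772291, fail to reject H0.


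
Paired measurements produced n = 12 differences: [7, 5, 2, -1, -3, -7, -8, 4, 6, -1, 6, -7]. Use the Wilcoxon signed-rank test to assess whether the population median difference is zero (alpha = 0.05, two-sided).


Step 1: Drop any zero differences (none here) and take |d_i|.
|d| = [7, 5, 2, 1, 3, 7, 8, 4, 6, 1, 6, 7]
Step 2: Midrank |d_i| (ties get averaged ranks).
ranks: |7|->10, |5|->6, |2|->3, |1|->1.5, |3|->4, |7|->10, |8|->12, |4|->5, |6|->7.5, |1|->1.5, |6|->7.5, |7|->10
Step 3: Attach original signs; sum ranks with positive sign and with negative sign.
W+ = 10 + 6 + 3 + 5 + 7.5 + 7.5 = 39
W- = 1.5 + 4 + 10 + 12 + 1.5 + 10 = 39
(Check: W+ + W- = 78 should equal n(n+1)/2 = 78.)
Step 4: Test statistic W = min(W+, W-) = 39.
Step 5: Ties in |d|, so use the tie-corrected normal approximation.
        E[W] = n(n+1)/4 = 12*13/4 = 39.
        Tie groups: |d|=1 (t=2), |d|=6 (t=2), |d|=7 (t=3); sum(t^3 - t) = 36.
        Var[W] = n(n+1)(2n+1)/24 - sum(t^3-t)/48 = 3900/24 - 36/48 = 161.75.
        z = (W - E[W]) / sqrt(Var[W]) = (39 - 39) / 12.7181 = 0.0000.
        Two-sided p = 2*Phi(z) = 1.000000.
Step 6: alpha = 0.05. fail to reject H0.

W+ = 39, W- = 39, W = min = 39, p = 1.000000, fail to reject H0.


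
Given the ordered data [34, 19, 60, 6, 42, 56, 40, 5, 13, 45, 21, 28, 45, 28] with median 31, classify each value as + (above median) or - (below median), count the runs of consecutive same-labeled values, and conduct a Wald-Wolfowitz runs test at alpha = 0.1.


Step 1: Compute median = 31; label A = above, B = below.
Labels in order: ABABAAABBABBAB  (n_A = 7, n_B = 7)
Step 2: Count runs R = 10.
Step 3: Under H0 (random ordering), E[R] = 2*n_A*n_B/(n_A+n_B) + 1 = 2*7*7/14 + 1 = 8.0000.
        Var[R] = 2*n_A*n_B*(2*n_A*n_B - n_A - n_B) / ((n_A+n_B)^2 * (n_A+n_B-1)) = 8232/2548 = 3.2308.
        SD[R] = 1.7974.
Step 4: Continuity-corrected z = (R - 0.5 - E[R]) / SD[R] = (10 - 0.5 - 8.0000) / 1.7974 = 0.8345.
Step 5: Two-sided p-value via normal approximation = 2*(1 - Phi(|z|)) = 0.403986.
Step 6: alpha = 0.1. fail to reject H0.

R = 10, z = 0.8345, p = 0.403986, fail to reject H0.


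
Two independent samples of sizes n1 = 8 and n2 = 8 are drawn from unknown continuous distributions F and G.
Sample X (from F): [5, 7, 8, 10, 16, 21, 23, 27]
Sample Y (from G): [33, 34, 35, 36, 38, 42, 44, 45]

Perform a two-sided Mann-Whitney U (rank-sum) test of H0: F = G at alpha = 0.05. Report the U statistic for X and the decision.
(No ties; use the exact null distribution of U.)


Step 1: Combine and sort all 16 observations; assign midranks.
sorted (value, group): (5,X), (7,X), (8,X), (10,X), (16,X), (21,X), (23,X), (27,X), (33,Y), (34,Y), (35,Y), (36,Y), (38,Y), (42,Y), (44,Y), (45,Y)
ranks: 5->1, 7->2, 8->3, 10->4, 16->5, 21->6, 23->7, 27->8, 33->9, 34->10, 35->11, 36->12, 38->13, 42->14, 44->15, 45->16
Step 2: Rank sum for X: R1 = 1 + 2 + 3 + 4 + 5 + 6 + 7 + 8 = 36.
Step 3: U_X = R1 - n1(n1+1)/2 = 36 - 8*9/2 = 36 - 36 = 0.
       U_Y = n1*n2 - U_X = 64 - 0 = 64.
Step 4: No ties, so the exact null distribution of U (based on enumerating the C(16,8) = 12870 equally likely rank assignments) gives the two-sided p-value.
Step 5: p-value = 0.000155; compare to alpha = 0.05. reject H0.

U_X = 0, p = 0.000155, reject H0 at alpha = 0.05.


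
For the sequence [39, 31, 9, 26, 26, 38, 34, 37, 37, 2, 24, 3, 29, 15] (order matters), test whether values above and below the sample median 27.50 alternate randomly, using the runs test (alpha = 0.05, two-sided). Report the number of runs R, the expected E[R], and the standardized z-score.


Step 1: Compute median = 27.50; label A = above, B = below.
Labels in order: AABBBAAAABBBAB  (n_A = 7, n_B = 7)
Step 2: Count runs R = 6.
Step 3: Under H0 (random ordering), E[R] = 2*n_A*n_B/(n_A+n_B) + 1 = 2*7*7/14 + 1 = 8.0000.
        Var[R] = 2*n_A*n_B*(2*n_A*n_B - n_A - n_B) / ((n_A+n_B)^2 * (n_A+n_B-1)) = 8232/2548 = 3.2308.
        SD[R] = 1.7974.
Step 4: Continuity-corrected z = (R + 0.5 - E[R]) / SD[R] = (6 + 0.5 - 8.0000) / 1.7974 = -0.8345.
Step 5: Two-sided p-value via normal approximation = 2*(1 - Phi(|z|)) = 0.403986.
Step 6: alpha = 0.05. fail to reject H0.

R = 6, z = -0.8345, p = 0.403986, fail to reject H0.


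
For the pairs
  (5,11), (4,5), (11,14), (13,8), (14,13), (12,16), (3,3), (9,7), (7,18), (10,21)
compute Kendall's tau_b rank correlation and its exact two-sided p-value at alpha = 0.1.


Step 1: Enumerate the 45 unordered pairs (i,j) with i<j and classify each by sign(x_j-x_i) * sign(y_j-y_i).
  (1,2):dx=-1,dy=-6->C; (1,3):dx=+6,dy=+3->C; (1,4):dx=+8,dy=-3->D; (1,5):dx=+9,dy=+2->C
  (1,6):dx=+7,dy=+5->C; (1,7):dx=-2,dy=-8->C; (1,8):dx=+4,dy=-4->D; (1,9):dx=+2,dy=+7->C
  (1,10):dx=+5,dy=+10->C; (2,3):dx=+7,dy=+9->C; (2,4):dx=+9,dy=+3->C; (2,5):dx=+10,dy=+8->C
  (2,6):dx=+8,dy=+11->C; (2,7):dx=-1,dy=-2->C; (2,8):dx=+5,dy=+2->C; (2,9):dx=+3,dy=+13->C
  (2,10):dx=+6,dy=+16->C; (3,4):dx=+2,dy=-6->D; (3,5):dx=+3,dy=-1->D; (3,6):dx=+1,dy=+2->C
  (3,7):dx=-8,dy=-11->C; (3,8):dx=-2,dy=-7->C; (3,9):dx=-4,dy=+4->D; (3,10):dx=-1,dy=+7->D
  (4,5):dx=+1,dy=+5->C; (4,6):dx=-1,dy=+8->D; (4,7):dx=-10,dy=-5->C; (4,8):dx=-4,dy=-1->C
  (4,9):dx=-6,dy=+10->D; (4,10):dx=-3,dy=+13->D; (5,6):dx=-2,dy=+3->D; (5,7):dx=-11,dy=-10->C
  (5,8):dx=-5,dy=-6->C; (5,9):dx=-7,dy=+5->D; (5,10):dx=-4,dy=+8->D; (6,7):dx=-9,dy=-13->C
  (6,8):dx=-3,dy=-9->C; (6,9):dx=-5,dy=+2->D; (6,10):dx=-2,dy=+5->D; (7,8):dx=+6,dy=+4->C
  (7,9):dx=+4,dy=+15->C; (7,10):dx=+7,dy=+18->C; (8,9):dx=-2,dy=+11->D; (8,10):dx=+1,dy=+14->C
  (9,10):dx=+3,dy=+3->C
Step 2: C = 30, D = 15, total pairs = 45.
Step 3: tau = (C - D)/(n(n-1)/2) = (30 - 15)/45 = 0.333333.
Step 4: Exact two-sided p-value (enumerate n! = 3628800 permutations of y under H0): p = 0.216373.
Step 5: alpha = 0.1. fail to reject H0.

tau_b = 0.3333 (C=30, D=15), p = 0.216373, fail to reject H0.


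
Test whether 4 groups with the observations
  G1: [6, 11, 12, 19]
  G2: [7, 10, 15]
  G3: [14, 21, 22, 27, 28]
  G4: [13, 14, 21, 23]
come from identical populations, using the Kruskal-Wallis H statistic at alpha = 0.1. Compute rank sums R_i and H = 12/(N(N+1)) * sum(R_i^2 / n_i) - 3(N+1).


Step 1: Combine all N = 16 observations and assign midranks.
sorted (value, group, rank): (6,G1,1), (7,G2,2), (10,G2,3), (11,G1,4), (12,G1,5), (13,G4,6), (14,G3,7.5), (14,G4,7.5), (15,G2,9), (19,G1,10), (21,G3,11.5), (21,G4,11.5), (22,G3,13), (23,G4,14), (27,G3,15), (28,G3,16)
Step 2: Sum ranks within each group.
R_1 = 20 (n_1 = 4)
R_2 = 14 (n_2 = 3)
R_3 = 63 (n_3 = 5)
R_4 = 39 (n_4 = 4)
Step 3: H = 12/(N(N+1)) * sum(R_i^2/n_i) - 3(N+1)
     = 12/(16*17) * (20^2/4 + 14^2/3 + 63^2/5 + 39^2/4) - 3*17
     = 0.044118 * 1339.38 - 51
     = 8.090441.
Step 4: Ties present; correction factor C = 1 - 12/(16^3 - 16) = 0.997059. Corrected H = 8.090441 / 0.997059 = 8.114307.
Step 5: Under H0, H ~ chi^2(3); p-value = 0.043707.
Step 6: alpha = 0.1. reject H0.

H = 8.1143, df = 3, p = 0.043707, reject H0.


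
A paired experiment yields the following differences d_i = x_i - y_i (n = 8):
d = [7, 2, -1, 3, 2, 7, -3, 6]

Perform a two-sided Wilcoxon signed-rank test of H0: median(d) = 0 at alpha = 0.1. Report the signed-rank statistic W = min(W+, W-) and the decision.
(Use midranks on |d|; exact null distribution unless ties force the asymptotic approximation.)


Step 1: Drop any zero differences (none here) and take |d_i|.
|d| = [7, 2, 1, 3, 2, 7, 3, 6]
Step 2: Midrank |d_i| (ties get averaged ranks).
ranks: |7|->7.5, |2|->2.5, |1|->1, |3|->4.5, |2|->2.5, |7|->7.5, |3|->4.5, |6|->6
Step 3: Attach original signs; sum ranks with positive sign and with negative sign.
W+ = 7.5 + 2.5 + 4.5 + 2.5 + 7.5 + 6 = 30.5
W- = 1 + 4.5 = 5.5
(Check: W+ + W- = 36 should equal n(n+1)/2 = 36.)
Step 4: Test statistic W = min(W+, W-) = 5.5.
Step 5: Ties in |d|, so use the tie-corrected normal approximation.
        E[W] = n(n+1)/4 = 8*9/4 = 18.
        Tie groups: |d|=2 (t=2), |d|=3 (t=2), |d|=7 (t=2); sum(t^3 - t) = 18.
        Var[W] = n(n+1)(2n+1)/24 - sum(t^3-t)/48 = 1224/24 - 18/48 = 50.625.
        z = (W - E[W]) / sqrt(Var[W]) = (5.5 - 18) / 7.1151 = -1.7568.
        Two-sided p = 2*Phi(z) = 0.078948.
Step 6: alpha = 0.1. reject H0.

W+ = 30.5, W- = 5.5, W = min = 5.5, p = 0.078948, reject H0.


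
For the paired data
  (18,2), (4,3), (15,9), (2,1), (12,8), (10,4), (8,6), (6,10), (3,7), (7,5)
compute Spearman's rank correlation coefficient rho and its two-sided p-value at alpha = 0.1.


Step 1: Rank x and y separately (midranks; no ties here).
rank(x): 18->10, 4->3, 15->9, 2->1, 12->8, 10->7, 8->6, 6->4, 3->2, 7->5
rank(y): 2->2, 3->3, 9->9, 1->1, 8->8, 4->4, 6->6, 10->10, 7->7, 5->5
Step 2: d_i = R_x(i) - R_y(i); compute d_i^2.
  (10-2)^2=64, (3-3)^2=0, (9-9)^2=0, (1-1)^2=0, (8-8)^2=0, (7-4)^2=9, (6-6)^2=0, (4-10)^2=36, (2-7)^2=25, (5-5)^2=0
sum(d^2) = 134.
Step 3: rho = 1 - 6*134 / (10*(10^2 - 1)) = 1 - 804/990 = 0.187879.
Step 4: Under H0, t = rho * sqrt((n-2)/(1-rho^2)) = 0.5410 ~ t(8).
Step 5: Two-sided p-value from the t-distribution with 8 df = 0.603218.
Step 6: alpha = 0.1. fail to reject H0.

rho = 0.1879, p = 0.603218, fail to reject H0 at alpha = 0.1.


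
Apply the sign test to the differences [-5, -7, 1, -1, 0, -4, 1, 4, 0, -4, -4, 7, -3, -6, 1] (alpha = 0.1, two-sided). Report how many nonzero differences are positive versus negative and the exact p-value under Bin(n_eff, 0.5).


Step 1: Discard zero differences. Original n = 15; n_eff = number of nonzero differences = 13.
Nonzero differences (with sign): -5, -7, +1, -1, -4, +1, +4, -4, -4, +7, -3, -6, +1
Step 2: Count signs: positive = 5, negative = 8.
Step 3: Under H0: P(positive) = 0.5, so the number of positives S ~ Bin(13, 0.5).
Step 4: Two-sided exact p-value = sum of Bin(13,0.5) probabilities at or below the observed probability = 0.581055.
Step 5: alpha = 0.1. fail to reject H0.

n_eff = 13, pos = 5, neg = 8, p = 0.581055, fail to reject H0.


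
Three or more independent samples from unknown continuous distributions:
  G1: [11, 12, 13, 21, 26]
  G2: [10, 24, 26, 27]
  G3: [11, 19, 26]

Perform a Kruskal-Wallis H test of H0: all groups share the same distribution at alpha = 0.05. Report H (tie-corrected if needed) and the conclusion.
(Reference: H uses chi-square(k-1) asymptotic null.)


Step 1: Combine all N = 12 observations and assign midranks.
sorted (value, group, rank): (10,G2,1), (11,G1,2.5), (11,G3,2.5), (12,G1,4), (13,G1,5), (19,G3,6), (21,G1,7), (24,G2,8), (26,G1,10), (26,G2,10), (26,G3,10), (27,G2,12)
Step 2: Sum ranks within each group.
R_1 = 28.5 (n_1 = 5)
R_2 = 31 (n_2 = 4)
R_3 = 18.5 (n_3 = 3)
Step 3: H = 12/(N(N+1)) * sum(R_i^2/n_i) - 3(N+1)
     = 12/(12*13) * (28.5^2/5 + 31^2/4 + 18.5^2/3) - 3*13
     = 0.076923 * 516.783 - 39
     = 0.752564.
Step 4: Ties present; correction factor C = 1 - 30/(12^3 - 12) = 0.982517. Corrected H = 0.752564 / 0.982517 = 0.765955.
Step 5: Under H0, H ~ chi^2(2); p-value = 0.681828.
Step 6: alpha = 0.05. fail to reject H0.

H = 0.7660, df = 2, p = 0.681828, fail to reject H0.


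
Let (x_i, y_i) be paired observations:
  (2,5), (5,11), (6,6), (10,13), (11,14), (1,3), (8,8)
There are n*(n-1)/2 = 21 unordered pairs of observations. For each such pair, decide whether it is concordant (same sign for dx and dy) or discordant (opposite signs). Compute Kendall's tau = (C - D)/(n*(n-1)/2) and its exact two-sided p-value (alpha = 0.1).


Step 1: Enumerate the 21 unordered pairs (i,j) with i<j and classify each by sign(x_j-x_i) * sign(y_j-y_i).
  (1,2):dx=+3,dy=+6->C; (1,3):dx=+4,dy=+1->C; (1,4):dx=+8,dy=+8->C; (1,5):dx=+9,dy=+9->C
  (1,6):dx=-1,dy=-2->C; (1,7):dx=+6,dy=+3->C; (2,3):dx=+1,dy=-5->D; (2,4):dx=+5,dy=+2->C
  (2,5):dx=+6,dy=+3->C; (2,6):dx=-4,dy=-8->C; (2,7):dx=+3,dy=-3->D; (3,4):dx=+4,dy=+7->C
  (3,5):dx=+5,dy=+8->C; (3,6):dx=-5,dy=-3->C; (3,7):dx=+2,dy=+2->C; (4,5):dx=+1,dy=+1->C
  (4,6):dx=-9,dy=-10->C; (4,7):dx=-2,dy=-5->C; (5,6):dx=-10,dy=-11->C; (5,7):dx=-3,dy=-6->C
  (6,7):dx=+7,dy=+5->C
Step 2: C = 19, D = 2, total pairs = 21.
Step 3: tau = (C - D)/(n(n-1)/2) = (19 - 2)/21 = 0.809524.
Step 4: Exact two-sided p-value (enumerate n! = 5040 permutations of y under H0): p = 0.010714.
Step 5: alpha = 0.1. reject H0.

tau_b = 0.8095 (C=19, D=2), p = 0.010714, reject H0.


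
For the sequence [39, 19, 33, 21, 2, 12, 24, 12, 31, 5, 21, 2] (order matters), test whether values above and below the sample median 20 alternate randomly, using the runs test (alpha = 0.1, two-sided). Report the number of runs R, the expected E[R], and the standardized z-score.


Step 1: Compute median = 20; label A = above, B = below.
Labels in order: ABAABBABABAB  (n_A = 6, n_B = 6)
Step 2: Count runs R = 10.
Step 3: Under H0 (random ordering), E[R] = 2*n_A*n_B/(n_A+n_B) + 1 = 2*6*6/12 + 1 = 7.0000.
        Var[R] = 2*n_A*n_B*(2*n_A*n_B - n_A - n_B) / ((n_A+n_B)^2 * (n_A+n_B-1)) = 4320/1584 = 2.7273.
        SD[R] = 1.6514.
Step 4: Continuity-corrected z = (R - 0.5 - E[R]) / SD[R] = (10 - 0.5 - 7.0000) / 1.6514 = 1.5138.
Step 5: Two-sided p-value via normal approximation = 2*(1 - Phi(|z|)) = 0.130070.
Step 6: alpha = 0.1. fail to reject H0.

R = 10, z = 1.5138, p = 0.130070, fail to reject H0.


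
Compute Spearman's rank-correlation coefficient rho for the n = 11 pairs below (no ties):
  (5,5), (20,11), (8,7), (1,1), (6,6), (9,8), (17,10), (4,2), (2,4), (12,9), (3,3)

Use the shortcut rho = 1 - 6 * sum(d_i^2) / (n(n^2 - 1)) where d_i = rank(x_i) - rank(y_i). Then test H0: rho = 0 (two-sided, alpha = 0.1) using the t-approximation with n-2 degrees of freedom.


Step 1: Rank x and y separately (midranks; no ties here).
rank(x): 5->5, 20->11, 8->7, 1->1, 6->6, 9->8, 17->10, 4->4, 2->2, 12->9, 3->3
rank(y): 5->5, 11->11, 7->7, 1->1, 6->6, 8->8, 10->10, 2->2, 4->4, 9->9, 3->3
Step 2: d_i = R_x(i) - R_y(i); compute d_i^2.
  (5-5)^2=0, (11-11)^2=0, (7-7)^2=0, (1-1)^2=0, (6-6)^2=0, (8-8)^2=0, (10-10)^2=0, (4-2)^2=4, (2-4)^2=4, (9-9)^2=0, (3-3)^2=0
sum(d^2) = 8.
Step 3: rho = 1 - 6*8 / (11*(11^2 - 1)) = 1 - 48/1320 = 0.963636.
Step 4: Under H0, t = rho * sqrt((n-2)/(1-rho^2)) = 10.8186 ~ t(9).
Step 5: Two-sided p-value from the t-distribution with 9 df = 0.000002.
Step 6: alpha = 0.1. reject H0.

rho = 0.9636, p = 0.000002, reject H0 at alpha = 0.1.


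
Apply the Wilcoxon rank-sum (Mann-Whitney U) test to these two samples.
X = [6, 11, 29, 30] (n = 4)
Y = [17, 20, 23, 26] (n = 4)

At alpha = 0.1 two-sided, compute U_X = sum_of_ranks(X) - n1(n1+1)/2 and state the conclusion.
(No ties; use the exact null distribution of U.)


Step 1: Combine and sort all 8 observations; assign midranks.
sorted (value, group): (6,X), (11,X), (17,Y), (20,Y), (23,Y), (26,Y), (29,X), (30,X)
ranks: 6->1, 11->2, 17->3, 20->4, 23->5, 26->6, 29->7, 30->8
Step 2: Rank sum for X: R1 = 1 + 2 + 7 + 8 = 18.
Step 3: U_X = R1 - n1(n1+1)/2 = 18 - 4*5/2 = 18 - 10 = 8.
       U_Y = n1*n2 - U_X = 16 - 8 = 8.
Step 4: No ties, so the exact null distribution of U (based on enumerating the C(8,4) = 70 equally likely rank assignments) gives the two-sided p-value.
Step 5: p-value = 1.000000; compare to alpha = 0.1. fail to reject H0.

U_X = 8, p = 1.000000, fail to reject H0 at alpha = 0.1.


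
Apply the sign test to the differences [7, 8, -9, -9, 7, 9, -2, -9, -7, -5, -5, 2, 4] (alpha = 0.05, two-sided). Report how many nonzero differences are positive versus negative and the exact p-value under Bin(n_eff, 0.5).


Step 1: Discard zero differences. Original n = 13; n_eff = number of nonzero differences = 13.
Nonzero differences (with sign): +7, +8, -9, -9, +7, +9, -2, -9, -7, -5, -5, +2, +4
Step 2: Count signs: positive = 6, negative = 7.
Step 3: Under H0: P(positive) = 0.5, so the number of positives S ~ Bin(13, 0.5).
Step 4: Two-sided exact p-value = sum of Bin(13,0.5) probabilities at or below the observed probability = 1.000000.
Step 5: alpha = 0.05. fail to reject H0.

n_eff = 13, pos = 6, neg = 7, p = 1.000000, fail to reject H0.


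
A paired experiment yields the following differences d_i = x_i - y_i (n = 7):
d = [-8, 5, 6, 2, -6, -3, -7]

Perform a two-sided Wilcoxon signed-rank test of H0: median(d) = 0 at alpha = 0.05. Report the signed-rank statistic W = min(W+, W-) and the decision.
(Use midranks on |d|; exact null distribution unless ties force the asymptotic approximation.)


Step 1: Drop any zero differences (none here) and take |d_i|.
|d| = [8, 5, 6, 2, 6, 3, 7]
Step 2: Midrank |d_i| (ties get averaged ranks).
ranks: |8|->7, |5|->3, |6|->4.5, |2|->1, |6|->4.5, |3|->2, |7|->6
Step 3: Attach original signs; sum ranks with positive sign and with negative sign.
W+ = 3 + 4.5 + 1 = 8.5
W- = 7 + 4.5 + 2 + 6 = 19.5
(Check: W+ + W- = 28 should equal n(n+1)/2 = 28.)
Step 4: Test statistic W = min(W+, W-) = 8.5.
Step 5: Ties in |d|, so use the tie-corrected normal approximation.
        E[W] = n(n+1)/4 = 7*8/4 = 14.
        Tie groups: |d|=6 (t=2); sum(t^3 - t) = 6.
        Var[W] = n(n+1)(2n+1)/24 - sum(t^3-t)/48 = 840/24 - 6/48 = 34.875.
        z = (W - E[W]) / sqrt(Var[W]) = (8.5 - 14) / 5.9055 = -0.9313.
        Two-sided p = 2*Phi(z) = 0.351681.
Step 6: alpha = 0.05. fail to reject H0.

W+ = 8.5, W- = 19.5, W = min = 8.5, p = 0.351681, fail to reject H0.


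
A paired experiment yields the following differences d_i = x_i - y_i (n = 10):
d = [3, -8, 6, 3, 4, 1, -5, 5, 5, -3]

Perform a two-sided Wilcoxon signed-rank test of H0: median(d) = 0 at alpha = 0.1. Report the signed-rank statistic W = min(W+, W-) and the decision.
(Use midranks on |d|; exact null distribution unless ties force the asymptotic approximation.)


Step 1: Drop any zero differences (none here) and take |d_i|.
|d| = [3, 8, 6, 3, 4, 1, 5, 5, 5, 3]
Step 2: Midrank |d_i| (ties get averaged ranks).
ranks: |3|->3, |8|->10, |6|->9, |3|->3, |4|->5, |1|->1, |5|->7, |5|->7, |5|->7, |3|->3
Step 3: Attach original signs; sum ranks with positive sign and with negative sign.
W+ = 3 + 9 + 3 + 5 + 1 + 7 + 7 = 35
W- = 10 + 7 + 3 = 20
(Check: W+ + W- = 55 should equal n(n+1)/2 = 55.)
Step 4: Test statistic W = min(W+, W-) = 20.
Step 5: Ties in |d|, so use the tie-corrected normal approximation.
        E[W] = n(n+1)/4 = 10*11/4 = 27.5.
        Tie groups: |d|=3 (t=3), |d|=5 (t=3); sum(t^3 - t) = 48.
        Var[W] = n(n+1)(2n+1)/24 - sum(t^3-t)/48 = 2310/24 - 48/48 = 95.25.
        z = (W - E[W]) / sqrt(Var[W]) = (20 - 27.5) / 9.7596 = -0.7685.
        Two-sided p = 2*Phi(z) = 0.442206.
Step 6: alpha = 0.1. fail to reject H0.

W+ = 35, W- = 20, W = min = 20, p = 0.442206, fail to reject H0.


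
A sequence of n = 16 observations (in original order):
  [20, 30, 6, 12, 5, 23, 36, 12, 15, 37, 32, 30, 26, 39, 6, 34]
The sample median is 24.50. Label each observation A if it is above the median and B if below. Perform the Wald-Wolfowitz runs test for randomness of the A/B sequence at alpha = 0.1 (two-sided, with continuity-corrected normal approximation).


Step 1: Compute median = 24.50; label A = above, B = below.
Labels in order: BABBBBABBAAAAABA  (n_A = 8, n_B = 8)
Step 2: Count runs R = 8.
Step 3: Under H0 (random ordering), E[R] = 2*n_A*n_B/(n_A+n_B) + 1 = 2*8*8/16 + 1 = 9.0000.
        Var[R] = 2*n_A*n_B*(2*n_A*n_B - n_A - n_B) / ((n_A+n_B)^2 * (n_A+n_B-1)) = 14336/3840 = 3.7333.
        SD[R] = 1.9322.
Step 4: Continuity-corrected z = (R + 0.5 - E[R]) / SD[R] = (8 + 0.5 - 9.0000) / 1.9322 = -0.2588.
Step 5: Two-sided p-value via normal approximation = 2*(1 - Phi(|z|)) = 0.795809.
Step 6: alpha = 0.1. fail to reject H0.

R = 8, z = -0.2588, p = 0.795809, fail to reject H0.


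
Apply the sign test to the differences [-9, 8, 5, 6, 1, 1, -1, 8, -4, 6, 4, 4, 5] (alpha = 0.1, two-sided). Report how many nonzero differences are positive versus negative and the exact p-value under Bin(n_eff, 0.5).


Step 1: Discard zero differences. Original n = 13; n_eff = number of nonzero differences = 13.
Nonzero differences (with sign): -9, +8, +5, +6, +1, +1, -1, +8, -4, +6, +4, +4, +5
Step 2: Count signs: positive = 10, negative = 3.
Step 3: Under H0: P(positive) = 0.5, so the number of positives S ~ Bin(13, 0.5).
Step 4: Two-sided exact p-value = sum of Bin(13,0.5) probabilities at or below the observed probability = 0.092285.
Step 5: alpha = 0.1. reject H0.

n_eff = 13, pos = 10, neg = 3, p = 0.092285, reject H0.
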